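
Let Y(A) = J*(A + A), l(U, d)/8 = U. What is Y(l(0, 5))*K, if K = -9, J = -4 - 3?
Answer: 0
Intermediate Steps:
J = -7
l(U, d) = 8*U
Y(A) = -14*A (Y(A) = -7*(A + A) = -14*A)
Y(l(0, 5))*K = -112*0*(-9) = -14*0*(-9) = 0*(-9) = 0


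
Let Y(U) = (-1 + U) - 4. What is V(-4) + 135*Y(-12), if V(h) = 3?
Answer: -2292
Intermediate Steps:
Y(U) = -5 + U
V(-4) + 135*Y(-12) = 3 + 135*(-5 - 12) = 3 + 135*(-17) = 3 - 2295 = -2292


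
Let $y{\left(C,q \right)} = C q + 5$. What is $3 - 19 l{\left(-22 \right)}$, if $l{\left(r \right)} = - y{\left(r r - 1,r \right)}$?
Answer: $-201796$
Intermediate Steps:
$y{\left(C,q \right)} = 5 + C q$
$l{\left(r \right)} = -5 - r \left(-1 + r^{2}\right)$ ($l{\left(r \right)} = - (5 + \left(r r - 1\right) r) = - (5 + \left(r^{2} - 1\right) r) = - (5 + \left(-1 + r^{2}\right) r) = - (5 + r \left(-1 + r^{2}\right)) = -5 - r \left(-1 + r^{2}\right)$)
$3 - 19 l{\left(-22 \right)} = 3 - 19 \left(-5 - 22 - \left(-22\right)^{3}\right) = 3 - 19 \left(-5 - 22 - -10648\right) = 3 - 19 \left(-5 - 22 + 10648\right) = 3 - 201799 = -201796$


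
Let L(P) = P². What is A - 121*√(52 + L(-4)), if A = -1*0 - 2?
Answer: -2 - 242*√17 ≈ -999.79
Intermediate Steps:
A = -2 (A = 0 - 2 = -2)
A - 121*√(52 + L(-4)) = -2 - 121*√(52 + (-4)²) = -2 - 121*√(52 + 16) = -2 - 242*√17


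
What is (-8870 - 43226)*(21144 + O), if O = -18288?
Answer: -148786176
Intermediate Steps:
(-8870 - 43226)*(21144 + O) = (-8870 - 43226)*(21144 - 18288) = -52096*2856 = -148786176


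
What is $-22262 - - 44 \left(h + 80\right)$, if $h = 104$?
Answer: $-14166$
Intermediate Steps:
$-22262 - - 44 \left(h + 80\right) = -22262 - - 44 \left(104 + 80\right) = -22262 - \left(-44\right) 184 = -22262 - -8096 = -22262 + 8096 = -14166$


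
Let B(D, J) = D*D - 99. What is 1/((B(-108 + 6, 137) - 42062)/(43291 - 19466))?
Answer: -23825/31757 ≈ -0.75023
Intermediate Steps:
B(D, J) = -99 + D² (B(D, J) = D² - 99 = -99 + D²)
1/((B(-108 + 6, 137) - 42062)/(43291 - 19466)) = 1/(((-99 + (-108 + 6)²) - 42062)/(43291 - 19466)) = 1/(((-99 + (-102)²) - 42062)/23825) = 1/(((-99 + 10404) - 42062)*(1/23825)) = 1/((10305 - 42062)*(1/23825)) = 1/(-31757*1/23825) = 1/(-31757/23825) = -23825/31757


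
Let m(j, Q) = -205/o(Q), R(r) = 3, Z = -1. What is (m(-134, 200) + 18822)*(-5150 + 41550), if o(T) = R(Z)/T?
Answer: 562962400/3 ≈ 1.8765e+8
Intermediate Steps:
o(T) = 3/T
m(j, Q) = -205*Q/3
(m(-134, 200) + 18822)*(-5150 + 41550) = (-205/3*200 + 18822)*(-5150 + 41550) = (-41000/3 + 18822)*36400 = (15466/3)*36400 = 562962400/3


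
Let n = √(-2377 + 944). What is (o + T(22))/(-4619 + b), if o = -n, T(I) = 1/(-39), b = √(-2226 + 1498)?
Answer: (I - 39*√1433)/(39*(2*√182 + 4619*I)) ≈ -4.2321e-5 + 0.0081953*I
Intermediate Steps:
b = 2*I*√182 (b = √(-728) = 2*I*√182 ≈ 26.981*I)
n = I*√1433 (n = √(-1433) = I*√1433 ≈ 37.855*I)
T(I) = -1/39
o = -I*√1433 ≈ -37.855*I
(o + T(22))/(-4619 + b) = (-I*√1433 - 1/39)/(-4619 + 2*I*√182) = (-1/39 - I*√1433)/(-4619 + 2*I*√182)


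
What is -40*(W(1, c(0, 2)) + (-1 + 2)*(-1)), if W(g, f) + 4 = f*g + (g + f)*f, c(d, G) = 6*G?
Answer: -6520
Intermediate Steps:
W(g, f) = -4 + f*g + f*(f + g) (W(g, f) = -4 + (f*g + (g + f)*f) = -4 + (f*g + (f + g)*f) = -4 + (f*g + f*(f + g)) = -4 + f*g + f*(f + g))
-40*(W(1, c(0, 2)) + (-1 + 2)*(-1)) = -40*((-4 + (6*2)² + 2*(6*2)*1) + (-1 + 2)*(-1)) = -40*((-4 + 12² + 2*12*1) + 1*(-1)) = -40*((-4 + 144 + 24) - 1) = -40*(164 - 1) = -40*163 = -6520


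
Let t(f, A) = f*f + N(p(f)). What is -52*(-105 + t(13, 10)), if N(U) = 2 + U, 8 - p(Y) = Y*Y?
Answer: 4940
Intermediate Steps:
p(Y) = 8 - Y² (p(Y) = 8 - Y*Y = 8 - Y²)
t(f, A) = 10 (t(f, A) = f*f + (2 + (8 - f²)) = f² + (10 - f²) = 10)
-52*(-105 + t(13, 10)) = -52*(-105 + 10) = -52*(-95) = 4940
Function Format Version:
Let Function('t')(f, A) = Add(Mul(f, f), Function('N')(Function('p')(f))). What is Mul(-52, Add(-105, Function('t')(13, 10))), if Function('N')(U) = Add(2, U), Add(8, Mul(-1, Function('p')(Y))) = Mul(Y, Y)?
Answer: 4940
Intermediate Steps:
Function('p')(Y) = Add(8, Mul(-1, Pow(Y, 2))) (Function('p')(Y) = Add(8, Mul(-1, Mul(Y, Y))) = Add(8, Mul(-1, Pow(Y, 2))))
Function('t')(f, A) = 10 (Function('t')(f, A) = Add(Mul(f, f), Add(2, Add(8, Mul(-1, Pow(f, 2))))) = Add(Pow(f, 2), Add(10, Mul(-1, Pow(f, 2)))) = 10)
Mul(-52, Add(-105, Function('t')(13, 10))) = Mul(-52, Add(-105, 10)) = Mul(-52, -95) = 4940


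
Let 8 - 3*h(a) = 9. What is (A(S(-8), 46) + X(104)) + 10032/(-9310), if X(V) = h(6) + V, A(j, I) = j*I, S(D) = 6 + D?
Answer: 7783/735 ≈ 10.589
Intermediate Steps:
h(a) = -⅓ (h(a) = 8/3 - ⅓*9 = 8/3 - 3 = -⅓)
A(j, I) = I*j
X(V) = -⅓ + V
(A(S(-8), 46) + X(104)) + 10032/(-9310) = (46*(6 - 8) + (-⅓ + 104)) + 10032/(-9310) = (46*(-2) + 311/3) + 10032*(-1/9310) = (-92 + 311/3) - 264/245 = 35/3 - 264/245 = 7783/735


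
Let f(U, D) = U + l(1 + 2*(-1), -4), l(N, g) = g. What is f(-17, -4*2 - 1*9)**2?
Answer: 441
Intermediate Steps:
f(U, D) = -4 + U (f(U, D) = U - 4 = -4 + U)
f(-17, -4*2 - 1*9)**2 = (-4 - 17)**2 = (-21)**2 = 441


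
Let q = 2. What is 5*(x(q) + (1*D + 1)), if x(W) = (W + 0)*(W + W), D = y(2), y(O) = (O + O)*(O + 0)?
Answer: 85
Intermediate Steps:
y(O) = 2*O² (y(O) = (2*O)*O = 2*O²)
D = 8 (D = 2*2² = 2*4 = 8)
x(W) = 2*W² (x(W) = W*(2*W) = 2*W²)
5*(x(q) + (1*D + 1)) = 5*(2*2² + (1*8 + 1)) = 5*(2*4 + (8 + 1)) = 5*(8 + 9) = 5*17 = 85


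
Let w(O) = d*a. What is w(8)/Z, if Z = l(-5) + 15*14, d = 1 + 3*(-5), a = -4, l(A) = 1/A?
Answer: 280/1049 ≈ 0.26692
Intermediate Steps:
d = -14 (d = 1 - 15 = -14)
w(O) = 56 (w(O) = -14*(-4) = 56)
Z = 1049/5 (Z = 1/(-5) + 15*14 = -⅕ + 210 = 1049/5 ≈ 209.80)
w(8)/Z = 56/(1049/5) = 56*(5/1049) = 280/1049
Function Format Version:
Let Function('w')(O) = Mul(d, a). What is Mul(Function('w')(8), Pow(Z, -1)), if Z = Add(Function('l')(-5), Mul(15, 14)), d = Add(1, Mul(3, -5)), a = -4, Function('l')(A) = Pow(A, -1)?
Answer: Rational(280, 1049) ≈ 0.26692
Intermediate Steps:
d = -14 (d = Add(1, -15) = -14)
Function('w')(O) = 56 (Function('w')(O) = Mul(-14, -4) = 56)
Z = Rational(1049, 5) (Z = Add(Pow(-5, -1), Mul(15, 14)) = Add(Rational(-1, 5), 210) = Rational(1049, 5) ≈ 209.80)
Mul(Function('w')(8), Pow(Z, -1)) = Mul(56, Pow(Rational(1049, 5), -1)) = Mul(56, Rational(5, 1049)) = Rational(280, 1049)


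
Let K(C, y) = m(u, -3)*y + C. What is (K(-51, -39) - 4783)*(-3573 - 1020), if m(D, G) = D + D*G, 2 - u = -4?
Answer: 20053038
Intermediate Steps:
u = 6 (u = 2 - 1*(-4) = 2 + 4 = 6)
K(C, y) = C - 12*y (K(C, y) = (6*(1 - 3))*y + C = (6*(-2))*y + C = -12*y + C = C - 12*y)
(K(-51, -39) - 4783)*(-3573 - 1020) = ((-51 - 12*(-39)) - 4783)*(-3573 - 1020) = ((-51 + 468) - 4783)*(-4593) = (417 - 4783)*(-4593) = -4366*(-4593) = 20053038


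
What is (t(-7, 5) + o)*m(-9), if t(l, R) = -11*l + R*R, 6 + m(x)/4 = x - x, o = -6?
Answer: -2304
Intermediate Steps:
m(x) = -24 (m(x) = -24 + 4*(x - x) = -24 + 4*0 = -24 + 0 = -24)
t(l, R) = R² - 11*l (t(l, R) = -11*l + R² = R² - 11*l)
(t(-7, 5) + o)*m(-9) = ((5² - 11*(-7)) - 6)*(-24) = ((25 + 77) - 6)*(-24) = (102 - 6)*(-24) = 96*(-24) = -2304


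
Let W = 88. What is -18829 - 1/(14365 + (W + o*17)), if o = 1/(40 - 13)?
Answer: -7347979619/390248 ≈ -18829.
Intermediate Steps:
o = 1/27 ≈ 0.037037
-18829 - 1/(14365 + (W + o*17)) = -18829 - 1/(14365 + (88 + (1/27)*17)) = -18829 - 1/(14365 + (88 + 17/27)) = -18829 - 1/(14365 + 2393/27) = -18829 - 1/390248/27 = -18829 - 1*27/390248 = -18829 - 27/390248 = -7347979619/390248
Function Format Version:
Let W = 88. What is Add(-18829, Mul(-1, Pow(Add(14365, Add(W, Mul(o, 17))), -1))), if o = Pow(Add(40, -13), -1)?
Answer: Rational(-7347979619, 390248) ≈ -18829.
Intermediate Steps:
o = Rational(1, 27) (o = Pow(27, -1) = Rational(1, 27) ≈ 0.037037)
Add(-18829, Mul(-1, Pow(Add(14365, Add(W, Mul(o, 17))), -1))) = Add(-18829, Mul(-1, Pow(Add(14365, Add(88, Mul(Rational(1, 27), 17))), -1))) = Add(-18829, Mul(-1, Pow(Add(14365, Add(88, Rational(17, 27))), -1))) = Add(-18829, Mul(-1, Pow(Add(14365, Rational(2393, 27)), -1))) = Add(-18829, Mul(-1, Pow(Rational(390248, 27), -1))) = Add(-18829, Mul(-1, Rational(27, 390248))) = Add(-18829, Rational(-27, 390248)) = Rational(-7347979619, 390248)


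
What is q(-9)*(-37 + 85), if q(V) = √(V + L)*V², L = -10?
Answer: 3888*I*√19 ≈ 16947.0*I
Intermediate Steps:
q(V) = V²*√(-10 + V) (q(V) = √(V - 10)*V² = √(-10 + V)*V² = V²*√(-10 + V))
q(-9)*(-37 + 85) = ((-9)²*√(-10 - 9))*(-37 + 85) = (81*√(-19))*48 = (81*(I*√19))*48 = (81*I*√19)*48 = 3888*I*√19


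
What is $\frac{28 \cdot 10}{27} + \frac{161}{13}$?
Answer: $\frac{7987}{351} \approx 22.755$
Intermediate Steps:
$\frac{28 \cdot 10}{27} + \frac{161}{13} = 280 \cdot \frac{1}{27} + 161 \cdot \frac{1}{13} = \frac{280}{27} + \frac{161}{13} = \frac{7987}{351}$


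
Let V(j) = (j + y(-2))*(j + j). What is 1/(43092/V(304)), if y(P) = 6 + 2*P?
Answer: 272/63 ≈ 4.3175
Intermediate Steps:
V(j) = 2*j*(2 + j) (V(j) = (j + (6 + 2*(-2)))*(j + j) = (j + (6 - 4))*(2*j) = (j + 2)*(2*j) = (2 + j)*(2*j) = 2*j*(2 + j))
1/(43092/V(304)) = 1/(43092/((2*304*(2 + 304)))) = 1/(43092/((2*304*306))) = 1/(43092/186048) = 1/(43092*(1/186048)) = 1/(63/272) = 272/63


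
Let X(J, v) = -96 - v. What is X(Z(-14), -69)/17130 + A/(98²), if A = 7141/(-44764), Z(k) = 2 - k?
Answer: -1954998107/1227402916880 ≈ -0.0015928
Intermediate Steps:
A = -7141/44764 (A = 7141*(-1/44764) = -7141/44764 ≈ -0.15953)
X(Z(-14), -69)/17130 + A/(98²) = (-96 - 1*(-69))/17130 - 7141/(44764*(98²)) = (-96 + 69)*(1/17130) - 7141/44764/9604 = -27*1/17130 - 7141/44764*1/9604 = -9/5710 - 7141/429913456 = -1954998107/1227402916880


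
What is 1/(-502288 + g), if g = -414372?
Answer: -1/916660 ≈ -1.0909e-6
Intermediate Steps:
1/(-502288 + g) = 1/(-502288 - 414372) = 1/(-916660) = -1/916660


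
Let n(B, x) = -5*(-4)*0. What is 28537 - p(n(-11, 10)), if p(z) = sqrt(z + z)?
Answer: 28537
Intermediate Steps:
n(B, x) = 0 (n(B, x) = 20*0 = 0)
p(z) = sqrt(2)*sqrt(z) (p(z) = sqrt(2*z) = sqrt(2)*sqrt(z))
28537 - p(n(-11, 10)) = 28537 - sqrt(2)*sqrt(0) = 28537 - sqrt(2)*0 = 28537 - 1*0 = 28537 + 0 = 28537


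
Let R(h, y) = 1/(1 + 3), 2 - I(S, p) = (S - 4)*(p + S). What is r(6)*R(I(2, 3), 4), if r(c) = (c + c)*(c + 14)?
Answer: 60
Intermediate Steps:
I(S, p) = 2 - (-4 + S)*(S + p) (I(S, p) = 2 - (S - 4)*(p + S) = 2 - (-4 + S)*(S + p))
R(h, y) = 1/4
r(c) = 2*c*(14 + c) (r(c) = (2*c)*(14 + c) = 2*c*(14 + c))
r(6)*R(I(2, 3), 4) = (2*6*(14 + 6))*(1/4) = (2*6*20)*(1/4) = 240*(1/4) = 60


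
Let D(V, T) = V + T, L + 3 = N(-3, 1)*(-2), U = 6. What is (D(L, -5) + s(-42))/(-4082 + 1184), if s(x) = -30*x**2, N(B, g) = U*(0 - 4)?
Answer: 26440/1449 ≈ 18.247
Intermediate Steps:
N(B, g) = -24 (N(B, g) = 6*(0 - 4) = 6*(-4) = -24)
L = 45 (L = -3 - 24*(-2) = -3 + 48 = 45)
D(V, T) = T + V
(D(L, -5) + s(-42))/(-4082 + 1184) = ((-5 + 45) - 30*(-42)**2)/(-4082 + 1184) = (40 - 30*1764)/(-2898) = (40 - 52920)*(-1/2898) = -52880*(-1/2898) = 26440/1449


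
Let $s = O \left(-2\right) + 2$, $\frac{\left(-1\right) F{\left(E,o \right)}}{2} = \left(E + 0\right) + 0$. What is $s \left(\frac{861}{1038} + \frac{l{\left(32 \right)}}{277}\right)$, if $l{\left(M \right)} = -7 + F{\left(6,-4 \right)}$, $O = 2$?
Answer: $- \frac{72925}{47921} \approx -1.5218$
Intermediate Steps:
$F{\left(E,o \right)} = - 2 E$ ($F{\left(E,o \right)} = - 2 \left(\left(E + 0\right) + 0\right) = - 2 \left(E + 0\right) = - 2 E$)
$l{\left(M \right)} = -19$ ($l{\left(M \right)} = -7 - 12 = -19$)
$s = -2$ ($s = 2 \left(-2\right) + 2 = -4 + 2 = -2$)
$s \left(\frac{861}{1038} + \frac{l{\left(32 \right)}}{277}\right) = - 2 \left(\frac{861}{1038} - \frac{19}{277}\right) = - 2 \left(861 \cdot \frac{1}{1038} - \frac{19}{277}\right) = - 2 \left(\frac{287}{346} - \frac{19}{277}\right) = \left(-2\right) \frac{72925}{95842} = - \frac{72925}{47921}$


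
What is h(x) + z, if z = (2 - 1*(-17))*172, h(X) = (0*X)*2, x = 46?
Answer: 3268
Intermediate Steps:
h(X) = 0 (h(X) = 0*2 = 0)
z = 3268 (z = (2 + 17)*172 = 19*172 = 3268)
h(x) + z = 0 + 3268 = 3268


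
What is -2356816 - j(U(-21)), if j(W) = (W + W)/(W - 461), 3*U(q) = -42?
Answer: -1119487628/475 ≈ -2.3568e+6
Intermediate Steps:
U(q) = -14 (U(q) = (⅓)*(-42) = -14)
j(W) = 2*W/(-461 + W) (j(W) = (2*W)/(-461 + W) = 2*W/(-461 + W))
-2356816 - j(U(-21)) = -2356816 - 2*(-14)/(-461 - 14) = -2356816 - 2*(-14)/(-475) = -2356816 - 2*(-14)*(-1)/475 = -2356816 - 1*28/475 = -2356816 - 28/475 = -1119487628/475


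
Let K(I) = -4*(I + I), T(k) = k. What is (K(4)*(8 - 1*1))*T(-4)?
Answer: 896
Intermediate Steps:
K(I) = -8*I
(K(4)*(8 - 1*1))*T(-4) = ((-8*4)*(8 - 1*1))*(-4) = -32*(8 - 1)*(-4) = -32*7*(-4) = -224*(-4) = 896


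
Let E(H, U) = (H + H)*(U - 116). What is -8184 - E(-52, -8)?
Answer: -21080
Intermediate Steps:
E(H, U) = 2*H*(-116 + U) (E(H, U) = (2*H)*(-116 + U) = 2*H*(-116 + U))
-8184 - E(-52, -8) = -8184 - 2*(-52)*(-116 - 8) = -8184 - 2*(-52)*(-124) = -8184 - 1*12896 = -8184 - 12896 = -21080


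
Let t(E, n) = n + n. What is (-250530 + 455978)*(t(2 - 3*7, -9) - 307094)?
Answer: -63095546176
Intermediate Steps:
t(E, n) = 2*n
(-250530 + 455978)*(t(2 - 3*7, -9) - 307094) = (-250530 + 455978)*(2*(-9) - 307094) = 205448*(-18 - 307094) = 205448*(-307112) = -63095546176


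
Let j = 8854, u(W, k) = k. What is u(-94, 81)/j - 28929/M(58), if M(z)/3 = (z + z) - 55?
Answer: -85374181/540094 ≈ -158.07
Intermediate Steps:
M(z) = -165 + 6*z (M(z) = 3*((z + z) - 55) = 3*(2*z - 55) = 3*(-55 + 2*z) = -165 + 6*z)
u(-94, 81)/j - 28929/M(58) = 81/8854 - 28929/(-165 + 6*58) = 81*(1/8854) - 28929/(-165 + 348) = 81/8854 - 28929/183 = 81/8854 - 28929*1/183 = 81/8854 - 9643/61 = -85374181/540094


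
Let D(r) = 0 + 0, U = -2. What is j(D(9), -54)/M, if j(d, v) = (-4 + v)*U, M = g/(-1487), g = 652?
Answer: -43123/163 ≈ -264.56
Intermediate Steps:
M = -652/1487 (M = 652/(-1487) = 652*(-1/1487) = -652/1487 ≈ -0.43847)
D(r) = 0
j(d, v) = 8 - 2*v (j(d, v) = (-4 + v)*(-2) = 8 - 2*v)
j(D(9), -54)/M = (8 - 2*(-54))/(-652/1487) = (8 + 108)*(-1487/652) = 116*(-1487/652) = -43123/163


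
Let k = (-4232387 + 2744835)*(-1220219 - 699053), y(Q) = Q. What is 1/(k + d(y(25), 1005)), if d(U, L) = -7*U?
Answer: 1/2855016901969 ≈ 3.5026e-13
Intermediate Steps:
k = 2855016902144 (k = -1487552*(-1919272) = 2855016902144)
1/(k + d(y(25), 1005)) = 1/(2855016902144 - 7*25) = 1/(2855016902144 - 175) = 1/2855016901969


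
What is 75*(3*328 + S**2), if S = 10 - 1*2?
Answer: 78600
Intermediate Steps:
S = 8 (S = 10 - 2 = 8)
75*(3*328 + S**2) = 75*(3*328 + 8**2) = 75*(984 + 64) = 75*1048 = 78600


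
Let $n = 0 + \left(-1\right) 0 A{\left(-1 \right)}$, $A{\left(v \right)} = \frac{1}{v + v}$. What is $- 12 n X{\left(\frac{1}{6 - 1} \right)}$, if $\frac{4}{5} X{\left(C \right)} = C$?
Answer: $0$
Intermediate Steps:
$A{\left(v \right)} = \frac{1}{2 v}$
$X{\left(C \right)} = \frac{5 C}{4}$
$n = 0$ ($n = 0 + \left(-1\right) 0 \frac{1}{2 \left(-1\right)} = 0 + 0 \cdot \frac{1}{2} \left(-1\right) = 0 + 0 \left(- \frac{1}{2}\right) = 0 + 0 = 0$)
$- 12 n X{\left(\frac{1}{6 - 1} \right)} = \left(-12\right) 0 \frac{5}{4 \left(6 - 1\right)} = 0 \frac{5}{4 \cdot 5} = 0 \cdot \frac{5}{4} \cdot \frac{1}{5} = 0 \cdot \frac{1}{4} = 0$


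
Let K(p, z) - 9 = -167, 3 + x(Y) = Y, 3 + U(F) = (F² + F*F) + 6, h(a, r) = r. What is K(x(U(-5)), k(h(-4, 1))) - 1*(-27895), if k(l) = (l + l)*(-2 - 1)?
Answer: 27737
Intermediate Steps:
U(F) = 3 + 2*F² (U(F) = -3 + ((F² + F*F) + 6) = -3 + ((F² + F²) + 6) = -3 + (2*F² + 6) = -3 + (6 + 2*F²) = 3 + 2*F²)
x(Y) = -3 + Y
k(l) = -6*l (k(l) = (2*l)*(-3) = -6*l)
K(p, z) = -158 (K(p, z) = 9 - 167 = -158)
K(x(U(-5)), k(h(-4, 1))) - 1*(-27895) = -158 - 1*(-27895) = -158 + 27895 = 27737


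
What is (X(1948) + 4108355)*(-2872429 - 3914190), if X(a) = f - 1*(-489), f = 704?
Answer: -27889936538212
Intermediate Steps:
X(a) = 1193 (X(a) = 704 - 1*(-489) = 704 + 489 = 1193)
(X(1948) + 4108355)*(-2872429 - 3914190) = (1193 + 4108355)*(-2872429 - 3914190) = 4109548*(-6786619) = -27889936538212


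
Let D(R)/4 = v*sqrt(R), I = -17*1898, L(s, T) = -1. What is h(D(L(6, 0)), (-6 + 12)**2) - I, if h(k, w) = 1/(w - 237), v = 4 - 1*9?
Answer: 6485465/201 ≈ 32266.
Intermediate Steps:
v = -5 (v = 4 - 9 = -5)
I = -32266
D(R) = -20*sqrt(R) (D(R) = 4*(-5*sqrt(R)) = -20*sqrt(R))
h(k, w) = 1/(-237 + w)
h(D(L(6, 0)), (-6 + 12)**2) - I = 1/(-237 + (-6 + 12)**2) - 1*(-32266) = 1/(-237 + 6**2) + 32266 = 1/(-237 + 36) + 32266 = 1/(-201) + 32266 = -1/201 + 32266 = 6485465/201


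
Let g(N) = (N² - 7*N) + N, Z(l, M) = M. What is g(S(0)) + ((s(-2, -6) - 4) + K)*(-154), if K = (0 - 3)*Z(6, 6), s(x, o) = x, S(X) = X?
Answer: 3696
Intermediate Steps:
K = -18 (K = (0 - 3)*6 = -3*6 = -18)
g(N) = N² - 6*N
g(S(0)) + ((s(-2, -6) - 4) + K)*(-154) = 0*(-6 + 0) + ((-2 - 4) - 18)*(-154) = 0*(-6) + (-6 - 18)*(-154) = 0 - 24*(-154) = 0 + 3696 = 3696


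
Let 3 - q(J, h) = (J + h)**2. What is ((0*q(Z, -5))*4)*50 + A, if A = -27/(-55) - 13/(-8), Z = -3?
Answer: 931/440 ≈ 2.1159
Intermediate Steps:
q(J, h) = 3 - (J + h)**2
A = 931/440 (A = -27*(-1/55) - 13*(-1/8) = 27/55 + 13/8 = 931/440 ≈ 2.1159)
((0*q(Z, -5))*4)*50 + A = ((0*(3 - (-3 - 5)**2))*4)*50 + 931/440 = ((0*(3 - 1*(-8)**2))*4)*50 + 931/440 = ((0*(3 - 1*64))*4)*50 + 931/440 = ((0*(3 - 64))*4)*50 + 931/440 = ((0*(-61))*4)*50 + 931/440 = (0*4)*50 + 931/440 = 0*50 + 931/440 = 0 + 931/440 = 931/440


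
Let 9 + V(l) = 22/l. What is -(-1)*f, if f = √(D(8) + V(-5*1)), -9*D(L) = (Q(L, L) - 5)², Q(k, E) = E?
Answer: 6*I*√10/5 ≈ 3.7947*I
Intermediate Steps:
V(l) = -9 + 22/l
D(L) = -(-5 + L)²/9 (D(L) = -(L - 5)²/9 = -(-5 + L)²/9)
f = 6*I*√10/5 (f = √(-(-5 + 8)²/9 + (-9 + 22/((-5*1)))) = √(-⅑*3² + (-9 + 22/(-5))) = √(-⅑*9 + (-9 + 22*(-⅕))) = √(-1 + (-9 - 22/5)) = √(-1 - 67/5) = √(-72/5) = 6*I*√10/5 ≈ 3.7947*I)
-(-1)*f = -(-1)*6*I*√10/5 = -(-6)*I*√10/5 = 6*I*√10/5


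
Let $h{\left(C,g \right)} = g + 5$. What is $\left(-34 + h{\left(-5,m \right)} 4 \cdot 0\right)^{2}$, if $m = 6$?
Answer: $1156$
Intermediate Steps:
$h{\left(C,g \right)} = 5 + g$
$\left(-34 + h{\left(-5,m \right)} 4 \cdot 0\right)^{2} = \left(-34 + \left(5 + 6\right) 4 \cdot 0\right)^{2} = \left(-34 + 11 \cdot 0\right)^{2} = \left(-34 + 0\right)^{2} = \left(-34\right)^{2} = 1156$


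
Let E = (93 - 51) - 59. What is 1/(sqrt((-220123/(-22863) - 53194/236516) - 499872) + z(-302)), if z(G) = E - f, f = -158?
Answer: 381226304214/1405247734895939 - I*sqrt(3654080692773020292134310)/1405247734895939 ≈ 0.00027129 - 0.0013603*I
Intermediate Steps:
E = -17 (E = 42 - 59 = -17)
z(G) = 141 (z(G) = -17 - 1*(-158) = -17 + 158 = 141)
1/(sqrt((-220123/(-22863) - 53194/236516) - 499872) + z(-302)) = 1/(sqrt((-220123/(-22863) - 53194/236516) - 499872) + 141) = 1/(sqrt((-220123*(-1/22863) - 53194*1/236516) - 499872) + 141) = 1/(sqrt((220123/22863 - 26597/118258) - 499872) + 141) = 1/(sqrt(25423218523/2703732654 - 499872) + 141) = 1/(sqrt(-1351494826001765/2703732654) + 141) = 1/(I*sqrt(3654080692773020292134310)/2703732654 + 141) = 1/(141 + I*sqrt(3654080692773020292134310)/2703732654)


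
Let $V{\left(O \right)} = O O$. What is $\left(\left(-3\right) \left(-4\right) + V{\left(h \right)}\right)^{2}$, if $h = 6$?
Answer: $2304$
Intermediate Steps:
$V{\left(O \right)} = O^{2}$
$\left(\left(-3\right) \left(-4\right) + V{\left(h \right)}\right)^{2} = \left(\left(-3\right) \left(-4\right) + 6^{2}\right)^{2} = \left(12 + 36\right)^{2} = 48^{2} = 2304$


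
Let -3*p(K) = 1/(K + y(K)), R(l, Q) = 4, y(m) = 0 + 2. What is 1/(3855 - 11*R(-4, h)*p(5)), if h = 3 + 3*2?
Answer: 21/80999 ≈ 0.00025926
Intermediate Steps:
y(m) = 2
h = 9 (h = 3 + 6 = 9)
p(K) = -1/(3*(2 + K)) (p(K) = -1/(3*(K + 2)) = -1/(3*(2 + K)))
1/(3855 - 11*R(-4, h)*p(5)) = 1/(3855 - 11*4*(-1/(6 + 3*5))) = 1/(3855 - 44*(-1/(6 + 15))) = 1/(3855 - 44*(-1/21)) = 1/(3855 - 44*(-1*1/21)) = 1/(3855 - 44*(-1)/21) = 1/(3855 - 1*(-44/21)) = 1/(3855 + 44/21) = 1/(80999/21) = 21/80999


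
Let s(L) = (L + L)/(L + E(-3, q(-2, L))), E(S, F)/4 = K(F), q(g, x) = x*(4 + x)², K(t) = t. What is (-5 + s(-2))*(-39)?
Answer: 3237/17 ≈ 190.41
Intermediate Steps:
E(S, F) = 4*F
s(L) = 2*L/(L + 4*L*(4 + L)²) (s(L) = (L + L)/(L + 4*(L*(4 + L)²)) = (2*L)/(L + 4*L*(4 + L)²) = 2*L/(L + 4*L*(4 + L)²))
(-5 + s(-2))*(-39) = (-5 + 2/(1 + 4*(4 - 2)²))*(-39) = (-5 + 2/(1 + 4*2²))*(-39) = (-5 + 2/(1 + 4*4))*(-39) = (-5 + 2/(1 + 16))*(-39) = (-5 + 2/17)*(-39) = -83/17*(-39) = 3237/17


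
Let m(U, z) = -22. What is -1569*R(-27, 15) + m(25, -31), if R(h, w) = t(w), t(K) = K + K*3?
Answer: -94162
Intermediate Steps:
t(K) = 4*K (t(K) = K + 3*K = 4*K)
R(h, w) = 4*w
-1569*R(-27, 15) + m(25, -31) = -6276*15 - 22 = -1569*60 - 22 = -94140 - 22 = -94162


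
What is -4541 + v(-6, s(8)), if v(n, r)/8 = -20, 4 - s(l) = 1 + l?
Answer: -4701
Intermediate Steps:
s(l) = 3 - l (s(l) = 4 - (1 + l) = 4 + (-1 - l) = 3 - l)
v(n, r) = -160 (v(n, r) = 8*(-20) = -160)
-4541 + v(-6, s(8)) = -4541 - 160 = -4701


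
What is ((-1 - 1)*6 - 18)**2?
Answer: 900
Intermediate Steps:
((-1 - 1)*6 - 18)**2 = (-2*6 - 18)**2 = (-12 - 18)**2 = (-30)**2 = 900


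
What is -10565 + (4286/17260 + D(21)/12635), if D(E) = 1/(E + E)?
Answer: -2419160207603/228984105 ≈ -10565.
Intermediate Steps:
D(E) = 1/(2*E)
-10565 + (4286/17260 + D(21)/12635) = -10565 + (4286/17260 + ((½)/21)/12635) = -10565 + (4286*(1/17260) + ((½)*(1/21))*(1/12635)) = -10565 + (2143/8630 + (1/42)*(1/12635)) = -10565 + (2143/8630 + 1/530670) = -10565 + 56861722/228984105 = -2419160207603/228984105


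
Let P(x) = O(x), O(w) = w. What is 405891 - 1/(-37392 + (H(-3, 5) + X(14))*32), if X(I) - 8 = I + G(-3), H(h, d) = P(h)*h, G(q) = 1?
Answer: 14761443889/36368 ≈ 4.0589e+5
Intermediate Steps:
P(x) = x
H(h, d) = h² (H(h, d) = h*h = h²)
X(I) = 9 + I (X(I) = 8 + (I + 1) = 8 + (1 + I) = 9 + I)
405891 - 1/(-37392 + (H(-3, 5) + X(14))*32) = 405891 - 1/(-37392 + ((-3)² + (9 + 14))*32) = 405891 - 1/(-37392 + (9 + 23)*32) = 405891 - 1/(-37392 + 32*32) = 405891 - 1/(-37392 + 1024) = 405891 - 1/(-36368) = 405891 - 1*(-1/36368) = 405891 + 1/36368 = 14761443889/36368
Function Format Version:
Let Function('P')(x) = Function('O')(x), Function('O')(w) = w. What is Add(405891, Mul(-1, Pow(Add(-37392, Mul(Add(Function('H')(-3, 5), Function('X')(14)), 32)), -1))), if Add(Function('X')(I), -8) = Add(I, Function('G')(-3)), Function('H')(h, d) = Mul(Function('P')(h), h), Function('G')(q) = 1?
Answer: Rational(14761443889, 36368) ≈ 4.0589e+5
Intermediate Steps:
Function('P')(x) = x
Function('H')(h, d) = Pow(h, 2) (Function('H')(h, d) = Mul(h, h) = Pow(h, 2))
Function('X')(I) = Add(9, I) (Function('X')(I) = Add(8, Add(I, 1)) = Add(8, Add(1, I)) = Add(9, I))
Add(405891, Mul(-1, Pow(Add(-37392, Mul(Add(Function('H')(-3, 5), Function('X')(14)), 32)), -1))) = Add(405891, Mul(-1, Pow(Add(-37392, Mul(Add(Pow(-3, 2), Add(9, 14)), 32)), -1))) = Add(405891, Mul(-1, Pow(Add(-37392, Mul(Add(9, 23), 32)), -1))) = Add(405891, Mul(-1, Pow(Add(-37392, Mul(32, 32)), -1))) = Add(405891, Mul(-1, Pow(Add(-37392, 1024), -1))) = Add(405891, Mul(-1, Pow(-36368, -1))) = Add(405891, Mul(-1, Rational(-1, 36368))) = Add(405891, Rational(1, 36368)) = Rational(14761443889, 36368)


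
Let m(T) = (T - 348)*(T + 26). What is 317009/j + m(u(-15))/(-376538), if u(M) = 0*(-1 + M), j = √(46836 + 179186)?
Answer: 4524/188269 + 317009*√226022/226022 ≈ 666.83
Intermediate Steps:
j = √226022 ≈ 475.42
u(M) = 0
m(T) = (-348 + T)*(26 + T)
317009/j + m(u(-15))/(-376538) = 317009/(√226022) + (-9048 + 0² - 322*0)/(-376538) = 317009*(√226022/226022) + (-9048 + 0 + 0)*(-1/376538) = 317009*√226022/226022 - 9048*(-1/376538) = 317009*√226022/226022 + 4524/188269 = 4524/188269 + 317009*√226022/226022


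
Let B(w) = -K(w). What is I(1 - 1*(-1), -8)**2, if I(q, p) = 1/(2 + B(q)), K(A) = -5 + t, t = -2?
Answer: 1/81 ≈ 0.012346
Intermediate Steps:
K(A) = -7 (K(A) = -5 - 2 = -7)
B(w) = 7 (B(w) = -1*(-7) = 7)
I(q, p) = 1/9 (I(q, p) = 1/(2 + 7) = 1/9)
I(1 - 1*(-1), -8)**2 = (1/9)**2 = 1/81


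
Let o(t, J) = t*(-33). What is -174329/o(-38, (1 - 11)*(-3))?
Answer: -174329/1254 ≈ -139.02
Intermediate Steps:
o(t, J) = -33*t
-174329/o(-38, (1 - 11)*(-3)) = -174329/((-33*(-38))) = -174329/1254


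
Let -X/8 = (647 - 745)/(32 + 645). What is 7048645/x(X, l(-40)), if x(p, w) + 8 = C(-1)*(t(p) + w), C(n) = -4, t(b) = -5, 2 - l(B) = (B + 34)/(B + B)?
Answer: 70486450/43 ≈ 1.6392e+6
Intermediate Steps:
l(B) = 2 - (34 + B)/(2*B) (l(B) = 2 - (B + 34)/(B + B) = 2 - (34 + B)/(2*B))
X = 784/677 (X = -8*(647 - 745)/(32 + 645) = -(-784)/677 = -8*(-98/677) = 784/677 ≈ 1.1581)
x(p, w) = 12 - 4*w (x(p, w) = -8 - 4*(-5 + w) = -8 + (20 - 4*w) = 12 - 4*w)
7048645/x(X, l(-40)) = 7048645/(12 - 4*(3/2 - 17/(-40))) = 7048645/(12 - 4*(3/2 - 17*(-1/40))) = 7048645/(12 - 4*(3/2 + 17/40)) = 7048645/(12 - 4*77/40) = 7048645/(12 - 77/10) = 7048645/(43/10) = 7048645*(10/43) = 70486450/43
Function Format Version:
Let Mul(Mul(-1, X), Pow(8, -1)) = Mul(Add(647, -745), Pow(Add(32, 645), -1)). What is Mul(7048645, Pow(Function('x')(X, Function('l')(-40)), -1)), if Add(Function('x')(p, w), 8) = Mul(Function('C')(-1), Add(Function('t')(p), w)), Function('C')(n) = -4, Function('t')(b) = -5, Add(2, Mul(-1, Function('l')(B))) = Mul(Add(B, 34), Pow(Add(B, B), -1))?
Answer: Rational(70486450, 43) ≈ 1.6392e+6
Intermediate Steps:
Function('l')(B) = Add(2, Mul(Rational(-1, 2), Pow(B, -1), Add(34, B))) (Function('l')(B) = Add(2, Mul(-1, Mul(Add(B, 34), Pow(Add(B, B), -1)))) = Add(2, Mul(-1, Mul(Add(34, B), Pow(Mul(2, B), -1)))) = Add(2, Mul(-1, Mul(Add(34, B), Mul(Rational(1, 2), Pow(B, -1))))) = Add(2, Mul(-1, Mul(Rational(1, 2), Pow(B, -1), Add(34, B)))) = Add(2, Mul(Rational(-1, 2), Pow(B, -1), Add(34, B))))
X = Rational(784, 677) (X = Mul(-8, Mul(Add(647, -745), Pow(Add(32, 645), -1))) = Mul(-8, Mul(-98, Pow(677, -1))) = Mul(-8, Mul(-98, Rational(1, 677))) = Mul(-8, Rational(-98, 677)) = Rational(784, 677) ≈ 1.1581)
Function('x')(p, w) = Add(12, Mul(-4, w)) (Function('x')(p, w) = Add(-8, Mul(-4, Add(-5, w))) = Add(-8, Add(20, Mul(-4, w))) = Add(12, Mul(-4, w)))
Mul(7048645, Pow(Function('x')(X, Function('l')(-40)), -1)) = Mul(7048645, Pow(Add(12, Mul(-4, Add(Rational(3, 2), Mul(-17, Pow(-40, -1))))), -1)) = Mul(7048645, Pow(Add(12, Mul(-4, Add(Rational(3, 2), Mul(-17, Rational(-1, 40))))), -1)) = Mul(7048645, Pow(Add(12, Mul(-4, Add(Rational(3, 2), Rational(17, 40)))), -1)) = Mul(7048645, Pow(Add(12, Mul(-4, Rational(77, 40))), -1)) = Mul(7048645, Pow(Add(12, Rational(-77, 10)), -1)) = Mul(7048645, Pow(Rational(43, 10), -1)) = Mul(7048645, Rational(10, 43)) = Rational(70486450, 43)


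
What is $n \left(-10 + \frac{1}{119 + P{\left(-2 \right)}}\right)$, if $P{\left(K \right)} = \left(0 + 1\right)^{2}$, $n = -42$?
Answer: $\frac{8393}{20} \approx 419.65$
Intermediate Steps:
$P{\left(K \right)} = 1$ ($P{\left(K \right)} = 1^{2} = 1$)
$n \left(-10 + \frac{1}{119 + P{\left(-2 \right)}}\right) = - 42 \left(-10 + \frac{1}{119 + 1}\right) = - 42 \left(-10 + \frac{1}{120}\right) = \left(-42\right) \left(- \frac{1199}{120}\right) = \frac{8393}{20}$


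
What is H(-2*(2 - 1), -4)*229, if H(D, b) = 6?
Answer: 1374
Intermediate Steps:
H(-2*(2 - 1), -4)*229 = 6*229 = 1374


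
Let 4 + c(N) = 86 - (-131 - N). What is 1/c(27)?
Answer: 1/240 ≈ 0.0041667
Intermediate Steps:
c(N) = 213 + N (c(N) = -4 + (86 - (-131 - N)) = -4 + (86 + (131 + N)) = -4 + (217 + N) = 213 + N)
1/c(27) = 1/(213 + 27) = 1/240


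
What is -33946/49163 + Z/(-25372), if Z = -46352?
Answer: 354381366/311840909 ≈ 1.1364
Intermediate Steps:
-33946/49163 + Z/(-25372) = -33946/49163 - 46352/(-25372) = -33946*1/49163 - 46352*(-1/25372) = -33946/49163 + 11588/6343 = 354381366/311840909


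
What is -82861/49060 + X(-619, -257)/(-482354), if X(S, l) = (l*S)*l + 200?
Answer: 982903566033/11832143620 ≈ 83.071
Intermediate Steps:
X(S, l) = 200 + S*l² (X(S, l) = (S*l)*l + 200 = S*l² + 200 = 200 + S*l²)
-82861/49060 + X(-619, -257)/(-482354) = -82861/49060 + (200 - 619*(-257)²)/(-482354) = -82861*1/49060 + (200 - 619*66049)*(-1/482354) = -82861/49060 + (200 - 40884331)*(-1/482354) = -82861/49060 - 40884131*(-1/482354) = -82861/49060 + 40884131/482354 = 982903566033/11832143620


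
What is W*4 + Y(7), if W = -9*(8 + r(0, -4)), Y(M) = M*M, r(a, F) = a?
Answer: -239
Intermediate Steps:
Y(M) = M²
W = -72 (W = -9*(8 + 0) = -9*8 = -72)
W*4 + Y(7) = -72*4 + 7² = -288 + 49 = -239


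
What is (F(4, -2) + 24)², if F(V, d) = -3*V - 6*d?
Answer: 576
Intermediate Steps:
F(V, d) = -6*d - 3*V
(F(4, -2) + 24)² = ((-6*(-2) - 3*4) + 24)² = ((12 - 12) + 24)² = (0 + 24)² = 24² = 576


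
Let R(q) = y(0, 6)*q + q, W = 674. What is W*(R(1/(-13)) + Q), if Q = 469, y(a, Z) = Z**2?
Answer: 4084440/13 ≈ 3.1419e+5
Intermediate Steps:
R(q) = 37*q (R(q) = 6**2*q + q = 36*q + q = 37*q)
W*(R(1/(-13)) + Q) = 674*(37*(1/(-13)) + 469) = 674*(37*(1*(-1/13)) + 469) = 674*(37*(-1/13) + 469) = 674*(-37/13 + 469) = 674*(6060/13) = 4084440/13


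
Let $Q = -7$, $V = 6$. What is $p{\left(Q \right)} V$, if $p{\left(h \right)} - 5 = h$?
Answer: $-12$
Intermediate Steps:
$p{\left(h \right)} = 5 + h$
$p{\left(Q \right)} V = \left(5 - 7\right) 6 = \left(-2\right) 6 = -12$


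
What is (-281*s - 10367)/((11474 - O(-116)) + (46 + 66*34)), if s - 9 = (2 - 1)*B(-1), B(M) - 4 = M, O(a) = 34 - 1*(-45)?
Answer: -13739/13685 ≈ -1.0039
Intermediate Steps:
O(a) = 79 (O(a) = 34 + 45 = 79)
B(M) = 4 + M
s = 12 (s = 9 + (2 - 1)*(4 - 1) = 9 + 1*3 = 9 + 3 = 12)
(-281*s - 10367)/((11474 - O(-116)) + (46 + 66*34)) = (-281*12 - 10367)/((11474 - 1*79) + (46 + 66*34)) = (-3372 - 10367)/((11474 - 79) + (46 + 2244)) = -13739/(11395 + 2290) = -13739/13685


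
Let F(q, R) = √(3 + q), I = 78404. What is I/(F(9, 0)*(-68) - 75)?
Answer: 1960100/16621 - 10662944*√3/49863 ≈ -252.46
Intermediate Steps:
I/(F(9, 0)*(-68) - 75) = 78404/(√(3 + 9)*(-68) - 75) = 78404/(√12*(-68) - 75) = 78404/((2*√3)*(-68) - 75) = 78404/(-136*√3 - 75) = 78404/(-75 - 136*√3)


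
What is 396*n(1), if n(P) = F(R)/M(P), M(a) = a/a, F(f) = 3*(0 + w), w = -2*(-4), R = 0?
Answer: 9504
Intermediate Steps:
w = 8
F(f) = 24 (F(f) = 3*(0 + 8) = 3*8 = 24)
M(a) = 1
n(P) = 24 (n(P) = 24/1 = 24*1 = 24)
396*n(1) = 396*24 = 9504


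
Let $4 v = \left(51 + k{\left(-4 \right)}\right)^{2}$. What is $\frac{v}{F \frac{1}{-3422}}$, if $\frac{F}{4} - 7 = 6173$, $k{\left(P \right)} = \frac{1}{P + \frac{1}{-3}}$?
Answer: $- \frac{3105465}{34814} \approx -89.202$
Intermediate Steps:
$k{\left(P \right)} = \frac{1}{- \frac{1}{3} + P}$ ($k{\left(P \right)} = \frac{1}{P - \frac{1}{3}} = \frac{1}{- \frac{1}{3} + P}$)
$F = 24720$ ($F = 28 + 4 \cdot 6173 = 28 + 24692 = 24720$)
$v = \frac{108900}{169}$ ($v = \frac{\left(51 + \frac{3}{-1 + 3 \left(-4\right)}\right)^{2}}{4} = \frac{\left(51 + \frac{3}{-1 - 12}\right)^{2}}{4} = \frac{\left(51 + \frac{3}{-13}\right)^{2}}{4} = \frac{\left(51 + 3 \left(- \frac{1}{13}\right)\right)^{2}}{4} = \frac{\left(51 - \frac{3}{13}\right)^{2}}{4} = \frac{\left(\frac{660}{13}\right)^{2}}{4} = \frac{1}{4} \cdot \frac{435600}{169} = \frac{108900}{169} \approx 644.38$)
$\frac{v}{F \frac{1}{-3422}} = \frac{108900}{169 \frac{24720}{-3422}} = \frac{108900}{169 \cdot 24720 \left(- \frac{1}{3422}\right)} = \frac{108900}{169 \left(- \frac{12360}{1711}\right)} = \frac{108900}{169} \left(- \frac{1711}{12360}\right) = - \frac{3105465}{34814}$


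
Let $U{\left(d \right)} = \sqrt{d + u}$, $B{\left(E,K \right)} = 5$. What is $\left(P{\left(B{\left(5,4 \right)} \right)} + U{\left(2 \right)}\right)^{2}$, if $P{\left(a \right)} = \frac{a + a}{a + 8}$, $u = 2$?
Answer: $\frac{1296}{169} \approx 7.6686$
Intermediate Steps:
$U{\left(d \right)} = \sqrt{2 + d}$ ($U{\left(d \right)} = \sqrt{d + 2} = \sqrt{2 + d}$)
$P{\left(a \right)} = \frac{2 a}{8 + a}$
$\left(P{\left(B{\left(5,4 \right)} \right)} + U{\left(2 \right)}\right)^{2} = \left(2 \cdot 5 \frac{1}{8 + 5} + \sqrt{2 + 2}\right)^{2} = \left(2 \cdot 5 \cdot \frac{1}{13} + \sqrt{4}\right)^{2} = \left(2 \cdot 5 \cdot \frac{1}{13} + 2\right)^{2} = \left(\frac{10}{13} + 2\right)^{2} = \left(\frac{36}{13}\right)^{2} = \frac{1296}{169}$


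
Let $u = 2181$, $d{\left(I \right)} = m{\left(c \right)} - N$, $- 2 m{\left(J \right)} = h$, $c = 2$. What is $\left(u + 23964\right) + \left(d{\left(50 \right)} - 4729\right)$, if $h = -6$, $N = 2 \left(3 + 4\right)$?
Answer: $21405$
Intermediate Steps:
$N = 14$ ($N = 2 \cdot 7 = 14$)
$m{\left(J \right)} = 3$ ($m{\left(J \right)} = \left(- \frac{1}{2}\right) \left(-6\right) = 3$)
$d{\left(I \right)} = -11$ ($d{\left(I \right)} = 3 - 14 = -11$)
$\left(u + 23964\right) + \left(d{\left(50 \right)} - 4729\right) = \left(2181 + 23964\right) - 4740 = 26145 - 4740 = 21405$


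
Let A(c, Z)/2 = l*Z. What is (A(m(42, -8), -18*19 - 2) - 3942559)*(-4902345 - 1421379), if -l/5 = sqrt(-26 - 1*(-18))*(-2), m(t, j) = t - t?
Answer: 24931654969716 + 87014442240*I*sqrt(2) ≈ 2.4932e+13 + 1.2306e+11*I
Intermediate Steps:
m(t, j) = 0
l = 20*I*sqrt(2) (l = -5*sqrt(-26 - 1*(-18))*(-2) = -5*sqrt(-26 + 18)*(-2) = -5*sqrt(-8)*(-2) = -5*2*I*sqrt(2)*(-2) = -(-20)*I*sqrt(2) = 20*I*sqrt(2) ≈ 28.284*I)
A(c, Z) = 40*I*Z*sqrt(2) (A(c, Z) = 2*((20*I*sqrt(2))*Z) = 2*(20*I*Z*sqrt(2)) = 40*I*Z*sqrt(2))
(A(m(42, -8), -18*19 - 2) - 3942559)*(-4902345 - 1421379) = (40*I*(-18*19 - 2)*sqrt(2) - 3942559)*(-4902345 - 1421379) = (40*I*(-342 - 2)*sqrt(2) - 3942559)*(-6323724) = (40*I*(-344)*sqrt(2) - 3942559)*(-6323724) = (-13760*I*sqrt(2) - 3942559)*(-6323724) = (-3942559 - 13760*I*sqrt(2))*(-6323724) = 24931654969716 + 87014442240*I*sqrt(2)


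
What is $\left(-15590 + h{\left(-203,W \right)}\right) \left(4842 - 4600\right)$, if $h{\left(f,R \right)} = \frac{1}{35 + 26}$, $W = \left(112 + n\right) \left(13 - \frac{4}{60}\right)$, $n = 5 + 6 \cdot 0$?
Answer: $- \frac{230139338}{61} \approx -3.7728 \cdot 10^{6}$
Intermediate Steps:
$n = 5$ ($n = 5 + 0 = 5$)
$W = \frac{7566}{5}$ ($W = \left(112 + 5\right) \left(13 - \frac{4}{60}\right) = 117 \left(13 - \frac{1}{15}\right) = 117 \cdot \frac{194}{15} = \frac{7566}{5} \approx 1513.2$)
$h{\left(f,R \right)} = \frac{1}{61}$
$\left(-15590 + h{\left(-203,W \right)}\right) \left(4842 - 4600\right) = \left(-15590 + \frac{1}{61}\right) \left(4842 - 4600\right) = \left(- \frac{950989}{61}\right) 242 = - \frac{230139338}{61}$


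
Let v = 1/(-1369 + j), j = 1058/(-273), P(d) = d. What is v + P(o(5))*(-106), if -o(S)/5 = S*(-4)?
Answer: -3972827273/374795 ≈ -10600.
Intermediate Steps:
o(S) = 20*S (o(S) = -5*S*(-4) = -(-20)*S = 20*S)
j = -1058/273 (j = 1058*(-1/273) = -1058/273 ≈ -3.8755)
v = -273/374795 (v = 1/(-1369 - 1058/273) = 1/(-374795/273) = -273/374795 ≈ -0.00072840)
v + P(o(5))*(-106) = -273/374795 + (20*5)*(-106) = -273/374795 + 100*(-106) = -273/374795 - 10600 = -3972827273/374795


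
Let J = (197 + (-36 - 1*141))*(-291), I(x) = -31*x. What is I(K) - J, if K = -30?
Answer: 6750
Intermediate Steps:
J = -5820 (J = (197 + (-36 - 141))*(-291) = (197 - 177)*(-291) = 20*(-291) = -5820)
I(K) - J = -31*(-30) - 1*(-5820) = 930 + 5820 = 6750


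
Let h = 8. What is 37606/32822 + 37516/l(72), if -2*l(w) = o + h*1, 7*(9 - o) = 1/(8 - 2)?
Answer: -51703299845/11701043 ≈ -4418.7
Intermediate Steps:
o = 377/42 (o = 9 - 1/(7*(8 - 2)) = 9 - ⅐/6 = 9 - ⅐*⅙ = 9 - 1/42 = 377/42 ≈ 8.9762)
l(w) = -713/84 (l(w) = -(377/42 + 8*1)/2 = -(377/42 + 8)/2 = -½*713/42 = -713/84)
37606/32822 + 37516/l(72) = 37606/32822 + 37516/(-713/84) = 37606*(1/32822) + 37516*(-84/713) = 18803/16411 - 3151344/713 = -51703299845/11701043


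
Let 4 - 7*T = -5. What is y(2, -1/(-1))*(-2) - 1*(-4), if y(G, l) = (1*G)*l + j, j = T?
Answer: -18/7 ≈ -2.5714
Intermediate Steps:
T = 9/7 (T = 4/7 - ⅐*(-5) = 4/7 + 5/7 = 9/7 ≈ 1.2857)
j = 9/7 ≈ 1.2857
y(G, l) = 9/7 + G*l (y(G, l) = (1*G)*l + 9/7 = G*l + 9/7 = 9/7 + G*l)
y(2, -1/(-1))*(-2) - 1*(-4) = (9/7 + 2*(-1/(-1)))*(-2) - 1*(-4) = (9/7 + 2*(-1*(-1)))*(-2) + 4 = (9/7 + 2*1)*(-2) + 4 = (9/7 + 2)*(-2) + 4 = (23/7)*(-2) + 4 = -46/7 + 4 = -18/7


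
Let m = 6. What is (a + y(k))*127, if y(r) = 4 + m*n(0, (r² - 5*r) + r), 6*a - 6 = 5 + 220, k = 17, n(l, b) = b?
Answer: 347599/2 ≈ 1.7380e+5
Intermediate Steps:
a = 77/2 (a = 1 + (5 + 220)/6 = 1 + (⅙)*225 = 1 + 75/2 = 77/2 ≈ 38.500)
y(r) = 4 - 24*r + 6*r² (y(r) = 4 + 6*((r² - 5*r) + r) = 4 + 6*(r² - 4*r) = 4 + (-24*r + 6*r²) = 4 - 24*r + 6*r²)
(a + y(k))*127 = (77/2 + (4 + 6*17*(-4 + 17)))*127 = (77/2 + (4 + 6*17*13))*127 = (77/2 + (4 + 1326))*127 = (77/2 + 1330)*127 = (2737/2)*127 = 347599/2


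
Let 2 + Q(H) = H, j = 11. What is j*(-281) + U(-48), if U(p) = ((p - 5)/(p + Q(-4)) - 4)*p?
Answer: -26515/9 ≈ -2946.1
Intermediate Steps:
Q(H) = -2 + H
U(p) = p*(-4 + (-5 + p)/(-6 + p)) (U(p) = ((p - 5)/(p + (-2 - 4)) - 4)*p = ((-5 + p)/(p - 6) - 4)*p = ((-5 + p)/(-6 + p) - 4)*p = (-4 + (-5 + p)/(-6 + p))*p = p*(-4 + (-5 + p)/(-6 + p)))
j*(-281) + U(-48) = 11*(-281) - 48*(19 - 3*(-48))/(-6 - 48) = -3091 - 48*(19 + 144)/(-54) = -3091 - 48*(-1/54)*163 = -3091 + 1304/9 = -26515/9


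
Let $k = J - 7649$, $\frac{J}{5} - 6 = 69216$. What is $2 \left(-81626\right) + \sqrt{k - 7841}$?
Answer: $-163252 + 2 \sqrt{82655} \approx -1.6268 \cdot 10^{5}$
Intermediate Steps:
$J = 346110$ ($J = 30 + 5 \cdot 69216 = 30 + 346080 = 346110$)
$k = 338461$ ($k = 346110 - 7649 = 338461$)
$2 \left(-81626\right) + \sqrt{k - 7841} = 2 \left(-81626\right) + \sqrt{338461 - 7841} = -163252 + \sqrt{330620} = -163252 + 2 \sqrt{82655}$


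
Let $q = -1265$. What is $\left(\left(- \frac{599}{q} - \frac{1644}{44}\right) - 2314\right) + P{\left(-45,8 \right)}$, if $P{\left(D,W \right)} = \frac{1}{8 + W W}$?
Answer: $- \frac{214117807}{91080} \approx -2350.9$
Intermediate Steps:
$P{\left(D,W \right)} = \frac{1}{8 + W^{2}}$
$\left(\left(- \frac{599}{q} - \frac{1644}{44}\right) - 2314\right) + P{\left(-45,8 \right)} = \left(\left(- \frac{599}{-1265} - \frac{1644}{44}\right) - 2314\right) + \frac{1}{8 + 8^{2}} = \left(\left(\left(-599\right) \left(- \frac{1}{1265}\right) - \frac{411}{11}\right) - 2314\right) + \frac{1}{8 + 64} = \left(\left(\frac{599}{1265} - \frac{411}{11}\right) - 2314\right) + \frac{1}{72} = \left(- \frac{46666}{1265} - 2314\right) + \frac{1}{72} = - \frac{2973876}{1265} + \frac{1}{72} = - \frac{214117807}{91080}$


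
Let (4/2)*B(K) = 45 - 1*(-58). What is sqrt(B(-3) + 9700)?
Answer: 3*sqrt(4334)/2 ≈ 98.750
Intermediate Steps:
B(K) = 103/2 (B(K) = (45 - 1*(-58))/2 = (45 + 58)/2 = (1/2)*103 = 103/2)
sqrt(B(-3) + 9700) = sqrt(103/2 + 9700) = sqrt(19503/2) = 3*sqrt(4334)/2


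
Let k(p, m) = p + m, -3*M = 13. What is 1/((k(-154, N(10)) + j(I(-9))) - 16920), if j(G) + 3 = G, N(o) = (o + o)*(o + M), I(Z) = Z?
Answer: -3/50918 ≈ -5.8918e-5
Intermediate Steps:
M = -13/3 (M = -1/3*13 = -13/3 ≈ -4.3333)
N(o) = 2*o*(-13/3 + o) (N(o) = (o + o)*(o - 13/3) = (2*o)*(-13/3 + o) = 2*o*(-13/3 + o))
j(G) = -3 + G
k(p, m) = m + p
1/((k(-154, N(10)) + j(I(-9))) - 16920) = 1/((((2/3)*10*(-13 + 3*10) - 154) + (-3 - 9)) - 16920) = 1/((((2/3)*10*(-13 + 30) - 154) - 12) - 16920) = 1/((((2/3)*10*17 - 154) - 12) - 16920) = 1/(((340/3 - 154) - 12) - 16920) = 1/((-122/3 - 12) - 16920) = 1/(-158/3 - 16920) = 1/(-50918/3) = -3/50918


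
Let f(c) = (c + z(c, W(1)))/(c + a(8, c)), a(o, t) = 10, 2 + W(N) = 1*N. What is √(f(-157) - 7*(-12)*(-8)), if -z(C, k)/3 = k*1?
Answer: I*√295890/21 ≈ 25.903*I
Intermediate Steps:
W(N) = -2 + N (W(N) = -2 + 1*N = -2 + N)
z(C, k) = -3*k
f(c) = (3 + c)/(10 + c) (f(c) = (c - 3*(-2 + 1))/(c + 10) = (c - 3*(-1))/(10 + c) = (c + 3)/(10 + c) = (3 + c)/(10 + c))
√(f(-157) - 7*(-12)*(-8)) = √((3 - 157)/(10 - 157) - 7*(-12)*(-8)) = √(-154/(-147) + 84*(-8)) = √(-1/147*(-154) - 672) = √(22/21 - 672) = √(-14090/21) = I*√295890/21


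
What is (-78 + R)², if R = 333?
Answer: 65025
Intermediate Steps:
(-78 + R)² = (-78 + 333)² = 255² = 65025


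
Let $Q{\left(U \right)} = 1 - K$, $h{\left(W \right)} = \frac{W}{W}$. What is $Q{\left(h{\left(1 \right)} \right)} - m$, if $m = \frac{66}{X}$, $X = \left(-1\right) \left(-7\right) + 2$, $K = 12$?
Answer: $- \frac{55}{3} \approx -18.333$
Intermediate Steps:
$h{\left(W \right)} = 1$
$X = 9$ ($X = 7 + 2 = 9$)
$Q{\left(U \right)} = -11$ ($Q{\left(U \right)} = 1 - 12 = -11$)
$m = \frac{22}{3}$ ($m = \frac{66}{9} = 66 \cdot \frac{1}{9} = \frac{22}{3} \approx 7.3333$)
$Q{\left(h{\left(1 \right)} \right)} - m = -11 - \frac{22}{3} = - \frac{55}{3}$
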